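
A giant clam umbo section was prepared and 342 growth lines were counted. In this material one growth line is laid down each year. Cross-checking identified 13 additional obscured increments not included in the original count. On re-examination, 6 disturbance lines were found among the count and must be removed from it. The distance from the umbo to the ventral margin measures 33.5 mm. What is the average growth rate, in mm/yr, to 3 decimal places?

0.096 mm/yr

After corrections the count is 342 − 6 + 13 = 349 growth lines.
Mean rate = 33.5 mm / 349 years ≈ 0.096 mm/yr.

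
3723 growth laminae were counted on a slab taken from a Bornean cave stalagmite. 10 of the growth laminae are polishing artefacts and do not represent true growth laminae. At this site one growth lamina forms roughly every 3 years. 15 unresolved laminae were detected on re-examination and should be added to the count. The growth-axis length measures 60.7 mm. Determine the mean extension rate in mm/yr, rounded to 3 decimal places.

True growth lamina count = 3723 − 10 + 15 = 3728.
Multiplying by 3 years per growth lamina: 3728 × 3 = 11184 years.
Mean rate = 60.7 mm / 11184 years ≈ 0.005 mm/yr.

0.005 mm/yr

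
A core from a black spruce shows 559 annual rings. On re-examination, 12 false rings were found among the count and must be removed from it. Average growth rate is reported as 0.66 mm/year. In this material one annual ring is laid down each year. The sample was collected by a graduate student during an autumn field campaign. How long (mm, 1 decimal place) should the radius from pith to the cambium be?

After corrections the count is 559 − 12 = 547 annual rings.
Length ≈ 0.66 × 547 = 361.0 mm.

361.0 mm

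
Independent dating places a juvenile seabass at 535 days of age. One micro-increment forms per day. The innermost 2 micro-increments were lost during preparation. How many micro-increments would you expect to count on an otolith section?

533 micro-increments

One micro-increment per day gives 535 micro-increments over 535 days.
Less the 2 uncaptured micro-increments: 535 − 2 = 533.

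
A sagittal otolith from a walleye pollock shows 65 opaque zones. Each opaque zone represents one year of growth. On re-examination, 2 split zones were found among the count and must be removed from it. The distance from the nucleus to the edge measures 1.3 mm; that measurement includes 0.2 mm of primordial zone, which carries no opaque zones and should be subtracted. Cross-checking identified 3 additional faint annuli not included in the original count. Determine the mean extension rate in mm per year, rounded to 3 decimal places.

After corrections the count is 65 − 2 + 3 = 66 opaque zones.
Removing the 0.2 mm offcut leaves 1.3 − 0.2 = 1.1 mm.
Extension rate ≈ 1.1 / 66 = 0.017 mm per year.

0.017 mm per year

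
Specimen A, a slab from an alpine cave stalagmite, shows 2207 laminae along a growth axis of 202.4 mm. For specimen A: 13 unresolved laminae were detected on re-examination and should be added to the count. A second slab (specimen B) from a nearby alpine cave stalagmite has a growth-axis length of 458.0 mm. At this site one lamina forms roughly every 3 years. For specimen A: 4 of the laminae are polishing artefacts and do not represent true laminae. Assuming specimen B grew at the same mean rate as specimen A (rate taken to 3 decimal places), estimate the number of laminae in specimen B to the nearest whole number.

Specimen A: after corrections the count is 2207 − 4 + 13 = 2216 laminae.
Specimen A: at 3 years per lamina, 2216 × 3 = 6648 years.
A: Extension rate ≈ 202.4 / 6648 = 0.030 mm/year.
B spans 458.0 / 0.030 = 15266.67 years; at 3 years per lamina that is 15266.67 / 3 ≈ 5089 laminae.

5089 laminae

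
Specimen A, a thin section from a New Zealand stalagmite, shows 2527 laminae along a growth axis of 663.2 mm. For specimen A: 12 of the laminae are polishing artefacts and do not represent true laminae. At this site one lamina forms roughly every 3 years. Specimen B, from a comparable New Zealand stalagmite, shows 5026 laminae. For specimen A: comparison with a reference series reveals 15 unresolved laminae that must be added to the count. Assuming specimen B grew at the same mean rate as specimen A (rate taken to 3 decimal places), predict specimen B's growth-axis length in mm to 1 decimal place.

Specimen A: after corrections the count is 2527 − 12 + 15 = 2530 laminae.
Specimen A: at 3 years per lamina, 2530 × 3 = 7590 years.
A: Extension rate ≈ 663.2 / 7590 = 0.087 mm/yr.
Specimen B: at 3 years per lamina, 5026 × 3 = 15078 years. B's length ≈ 0.087 × 15078 = 1311.8 mm.

1311.8 mm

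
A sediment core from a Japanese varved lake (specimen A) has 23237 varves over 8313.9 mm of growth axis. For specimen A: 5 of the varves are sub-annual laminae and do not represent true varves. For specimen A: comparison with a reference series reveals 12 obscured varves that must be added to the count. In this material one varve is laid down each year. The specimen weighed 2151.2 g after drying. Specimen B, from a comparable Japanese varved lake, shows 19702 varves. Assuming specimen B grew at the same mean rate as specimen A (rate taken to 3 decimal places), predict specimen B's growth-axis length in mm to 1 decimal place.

7053.3 mm

Specimen A: after corrections the count is 23237 − 5 + 12 = 23244 varves.
A: Mean rate = 8313.9 mm / 23244 years ≈ 0.358 mm/year.
For B, 0.358 mm/year × 19702 years = 7053.3 mm.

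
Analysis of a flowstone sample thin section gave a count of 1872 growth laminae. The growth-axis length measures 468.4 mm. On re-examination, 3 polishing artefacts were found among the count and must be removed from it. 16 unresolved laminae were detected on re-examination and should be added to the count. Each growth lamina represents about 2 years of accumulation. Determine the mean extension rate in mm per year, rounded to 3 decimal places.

Adjusted count: 1872 − 3 + 16 = 1885 growth laminae.
1885 growth laminae at 2 years each span 1885 × 2 = 3770 years.
Mean rate = 468.4 mm / 3770 years ≈ 0.124 mm per year.

0.124 mm per year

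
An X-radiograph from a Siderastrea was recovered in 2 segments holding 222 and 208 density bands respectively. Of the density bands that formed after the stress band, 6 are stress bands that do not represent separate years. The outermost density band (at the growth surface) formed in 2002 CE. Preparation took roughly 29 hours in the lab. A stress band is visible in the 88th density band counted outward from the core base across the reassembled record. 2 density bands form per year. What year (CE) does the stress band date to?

1834 CE

Total density bands = 222 + 208 = 430.
The stress band sits at density band 88 from the core base, so 430 − 88 = 342 density bands formed after it.
342 − 6 false = 336 true density bands after the stress band.
336 density bands at 2 per year is 336 / 2 = 168 years.
The density band at the growth surface is 2002 CE, so the stress band dates to 2002 − 168 = 1834 CE.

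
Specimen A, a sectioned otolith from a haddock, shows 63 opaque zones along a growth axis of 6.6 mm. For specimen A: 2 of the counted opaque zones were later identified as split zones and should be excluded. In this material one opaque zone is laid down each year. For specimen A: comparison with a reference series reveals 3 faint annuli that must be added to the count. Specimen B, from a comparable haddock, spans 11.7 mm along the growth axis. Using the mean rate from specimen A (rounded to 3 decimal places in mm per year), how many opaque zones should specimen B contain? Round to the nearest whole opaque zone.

Specimen A: correcting the raw count gives 63 − 2 + 3 = 64 true opaque zones.
A: Mean rate = 6.6 mm / 64 years ≈ 0.103 mm/yr.
B spans 11.7 / 0.103 = 113.59 years ≈ 114 opaque zones.

114 opaque zones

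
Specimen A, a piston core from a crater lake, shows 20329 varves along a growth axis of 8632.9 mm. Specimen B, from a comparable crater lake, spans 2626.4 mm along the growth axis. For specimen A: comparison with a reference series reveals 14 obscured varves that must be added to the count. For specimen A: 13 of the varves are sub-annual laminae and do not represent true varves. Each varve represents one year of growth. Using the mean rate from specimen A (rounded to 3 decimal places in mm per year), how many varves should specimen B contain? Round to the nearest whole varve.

6180 varves

Specimen A: true varve count = 20329 − 13 + 14 = 20330.
A: Extension rate ≈ 8632.9 / 20330 = 0.425 mm/yr.
Specimen B: 2626.4 mm / 0.425 mm per year = 6179.76 years ≈ 6180 varves.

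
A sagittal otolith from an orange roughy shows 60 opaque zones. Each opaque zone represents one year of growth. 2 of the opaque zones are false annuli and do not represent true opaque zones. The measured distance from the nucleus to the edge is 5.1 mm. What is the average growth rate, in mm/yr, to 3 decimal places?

0.088 mm/yr

After corrections the count is 60 − 2 = 58 opaque zones.
Mean rate = 5.1 mm / 58 years ≈ 0.088 mm/yr.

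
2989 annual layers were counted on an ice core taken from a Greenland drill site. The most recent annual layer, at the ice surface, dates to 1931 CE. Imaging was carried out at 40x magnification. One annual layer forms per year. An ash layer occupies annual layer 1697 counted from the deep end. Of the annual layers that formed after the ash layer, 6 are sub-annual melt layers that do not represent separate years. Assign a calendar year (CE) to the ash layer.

645 CE

Between annual layer 1697 and the ice surface there are 2989 − 1697 = 1292 annual layers.
Removing the 6 false annual layers leaves 1292 − 6 = 1286 true annual layers beyond the ash layer.
1931 − 1286 = 645 CE.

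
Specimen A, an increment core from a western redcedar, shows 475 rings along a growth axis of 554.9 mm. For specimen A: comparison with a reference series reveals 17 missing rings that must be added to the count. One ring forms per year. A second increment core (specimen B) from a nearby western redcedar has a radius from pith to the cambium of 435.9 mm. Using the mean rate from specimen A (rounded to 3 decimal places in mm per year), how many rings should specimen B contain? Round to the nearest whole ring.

386 rings

Specimen A: adjusted count: 475 + 17 = 492 rings.
A: 554.9 mm over 492 years gives 554.9 / 492 ≈ 1.128 mm per year.
For B, 435.9 / 1.128 = 386.44 years ≈ 386 rings.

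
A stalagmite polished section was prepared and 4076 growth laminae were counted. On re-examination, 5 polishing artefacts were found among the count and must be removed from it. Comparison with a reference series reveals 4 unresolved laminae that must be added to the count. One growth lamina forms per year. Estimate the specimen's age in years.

4075 years

Correcting the raw count gives 4076 − 5 + 4 = 4075 true growth laminae.
With a one-to-one growth lamina periodicity this is 4075 years.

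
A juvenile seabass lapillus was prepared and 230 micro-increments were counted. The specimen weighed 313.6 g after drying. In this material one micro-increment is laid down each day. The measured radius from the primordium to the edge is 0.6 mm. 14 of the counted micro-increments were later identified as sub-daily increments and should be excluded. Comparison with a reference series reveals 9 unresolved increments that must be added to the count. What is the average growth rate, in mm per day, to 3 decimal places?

0.003 mm per day

Adjusted count: 230 − 14 + 9 = 225 micro-increments.
0.6 mm over 225 days gives 0.6 / 225 ≈ 0.003 mm per day.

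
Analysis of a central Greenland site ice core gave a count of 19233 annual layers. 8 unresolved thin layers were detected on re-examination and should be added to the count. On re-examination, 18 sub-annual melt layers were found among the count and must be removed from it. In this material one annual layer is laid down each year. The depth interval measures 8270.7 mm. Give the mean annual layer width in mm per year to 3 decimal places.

0.430 mm per year

Correcting the raw count gives 19233 − 18 + 8 = 19223 true annual layers.
8270.7 mm over 19223 years gives 8270.7 / 19223 ≈ 0.430 mm per year.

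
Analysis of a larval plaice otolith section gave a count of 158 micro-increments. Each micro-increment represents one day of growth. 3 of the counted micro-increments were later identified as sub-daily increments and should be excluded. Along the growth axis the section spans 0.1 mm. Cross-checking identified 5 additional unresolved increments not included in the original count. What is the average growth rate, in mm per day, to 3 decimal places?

Correcting the raw count gives 158 − 3 + 5 = 160 true micro-increments.
Extension rate ≈ 0.1 / 160 = 0.001 mm per day.

0.001 mm per day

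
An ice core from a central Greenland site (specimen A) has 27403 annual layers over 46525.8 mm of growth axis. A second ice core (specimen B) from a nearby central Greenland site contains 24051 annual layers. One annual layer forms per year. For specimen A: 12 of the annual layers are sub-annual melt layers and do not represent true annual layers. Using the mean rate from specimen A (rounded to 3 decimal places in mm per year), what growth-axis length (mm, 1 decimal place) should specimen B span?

Specimen A: true annual layer count = 27403 − 12 = 27391.
A: Mean rate = 46525.8 mm / 27391 years ≈ 1.699 mm/yr.
For B, 1.699 mm/year × 24051 years = 40862.6 mm.

40862.6 mm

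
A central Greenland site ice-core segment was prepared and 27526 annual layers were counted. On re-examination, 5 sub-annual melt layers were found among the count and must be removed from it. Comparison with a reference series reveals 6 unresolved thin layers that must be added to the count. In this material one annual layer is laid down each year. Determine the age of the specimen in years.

Correcting the raw count gives 27526 − 5 + 6 = 27527 true annual layers.
One annual layer per year makes the duration 27527 years.

27527 yr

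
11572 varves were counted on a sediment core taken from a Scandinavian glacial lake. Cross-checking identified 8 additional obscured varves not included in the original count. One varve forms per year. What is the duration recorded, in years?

Correcting the raw count gives 11572 + 8 = 11580 true varves.
At one varve per year, that is 11580 years.

11580 yr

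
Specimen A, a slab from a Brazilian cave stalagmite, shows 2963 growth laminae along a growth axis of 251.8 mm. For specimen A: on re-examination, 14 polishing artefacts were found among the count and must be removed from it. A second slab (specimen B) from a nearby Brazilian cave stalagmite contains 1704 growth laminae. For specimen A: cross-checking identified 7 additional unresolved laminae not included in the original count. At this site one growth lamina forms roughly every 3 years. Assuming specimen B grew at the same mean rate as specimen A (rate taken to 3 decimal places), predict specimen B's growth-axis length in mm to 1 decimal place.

Specimen A: true growth lamina count = 2963 − 14 + 7 = 2956.
Specimen A: multiplying by 3 years per growth lamina: 2956 × 3 = 8868 years.
A: 251.8 mm over 8868 years gives 251.8 / 8868 ≈ 0.028 mm per year.
Specimen B: 1704 growth laminae at 3 years each span 1704 × 3 = 5112 years. B's length ≈ 0.028 × 5112 = 143.1 mm.

143.1 mm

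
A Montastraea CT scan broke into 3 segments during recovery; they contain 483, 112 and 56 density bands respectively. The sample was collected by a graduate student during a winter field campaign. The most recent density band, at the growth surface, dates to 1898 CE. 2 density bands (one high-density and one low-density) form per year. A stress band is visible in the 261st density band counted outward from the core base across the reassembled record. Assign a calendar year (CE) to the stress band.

1703 CE

Total density bands = 483 + 112 + 56 = 651.
651 − 261 = 390 density bands lie beyond the stress band toward the growth surface.
With 2 density bands per year, 390 / 2 = 195 years.
The density band at the growth surface is 1898 CE, so the stress band dates to 1898 − 195 = 1703 CE.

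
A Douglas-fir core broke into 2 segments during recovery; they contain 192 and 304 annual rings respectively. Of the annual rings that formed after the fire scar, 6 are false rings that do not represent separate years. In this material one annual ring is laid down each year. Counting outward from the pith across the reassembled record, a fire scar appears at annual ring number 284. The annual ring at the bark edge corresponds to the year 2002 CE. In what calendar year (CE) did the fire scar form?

Total annual rings = 192 + 304 = 496.
496 − 284 = 212 annual rings lie beyond the fire scar toward the bark edge.
Excluding 6 false annual rings: 212 − 6 = 206.
Counting back 206 years from 2002 CE places the fire scar in 2002 − 206 = 1796 CE.

1796 CE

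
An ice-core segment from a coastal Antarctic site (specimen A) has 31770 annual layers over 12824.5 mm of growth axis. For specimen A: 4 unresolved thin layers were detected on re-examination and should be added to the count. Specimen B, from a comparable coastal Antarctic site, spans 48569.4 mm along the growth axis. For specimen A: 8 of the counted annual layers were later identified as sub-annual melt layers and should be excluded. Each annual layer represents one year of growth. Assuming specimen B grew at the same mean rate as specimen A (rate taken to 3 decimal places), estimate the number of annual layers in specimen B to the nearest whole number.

120221 annual layers

Specimen A: adjusted count: 31770 − 8 + 4 = 31766 annual layers.
A: Mean rate = 12824.5 mm / 31766 years ≈ 0.404 mm/year.
Specimen B: 48569.4 mm / 0.404 mm per year = 120221.29 years ≈ 120221 annual layers.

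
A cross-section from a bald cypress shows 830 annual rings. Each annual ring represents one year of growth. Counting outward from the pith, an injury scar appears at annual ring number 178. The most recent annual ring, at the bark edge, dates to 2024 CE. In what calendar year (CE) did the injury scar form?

1372 CE

Between annual ring 178 and the bark edge there are 830 − 178 = 652 annual rings.
The annual ring at the bark edge is 2024 CE, so the injury scar dates to 2024 − 652 = 1372 CE.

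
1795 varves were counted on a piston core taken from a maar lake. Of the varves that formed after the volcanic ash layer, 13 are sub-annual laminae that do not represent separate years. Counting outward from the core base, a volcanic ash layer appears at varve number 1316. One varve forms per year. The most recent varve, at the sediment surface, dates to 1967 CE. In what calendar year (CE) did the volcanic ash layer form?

1501 CE

Between varve 1316 and the sediment surface there are 1795 − 1316 = 479 varves.
479 − 13 false = 466 true varves after the volcanic ash layer.
The varve at the sediment surface is 1967 CE, so the volcanic ash layer dates to 1967 − 466 = 1501 CE.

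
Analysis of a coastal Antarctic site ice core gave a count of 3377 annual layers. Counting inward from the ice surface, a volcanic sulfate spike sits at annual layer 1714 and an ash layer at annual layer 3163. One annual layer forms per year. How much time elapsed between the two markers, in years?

Separation: 3163 − 1714 = 1449 annual layers.
At one annual layer per year, 1449 years elapsed between them.

1449 years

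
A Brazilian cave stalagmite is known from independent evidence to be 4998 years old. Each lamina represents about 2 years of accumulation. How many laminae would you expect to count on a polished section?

2499 laminae

One lamina every 2 years means 4998 / 2 = 2499 laminae.
So 2499 laminae should be present.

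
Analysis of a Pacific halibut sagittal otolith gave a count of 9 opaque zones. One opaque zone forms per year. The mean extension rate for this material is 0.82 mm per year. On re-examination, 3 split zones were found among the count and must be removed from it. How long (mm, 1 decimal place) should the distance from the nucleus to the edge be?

After corrections the count is 9 − 3 = 6 opaque zones.
Length ≈ 0.82 × 6 = 4.9 mm.

4.9 mm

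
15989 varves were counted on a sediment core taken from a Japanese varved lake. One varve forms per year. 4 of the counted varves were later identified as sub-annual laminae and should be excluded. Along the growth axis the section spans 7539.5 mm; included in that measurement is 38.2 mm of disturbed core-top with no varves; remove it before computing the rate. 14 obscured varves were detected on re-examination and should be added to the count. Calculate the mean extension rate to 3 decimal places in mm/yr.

Adjusted count: 15989 − 4 + 14 = 15999 varves.
Removing the 38.2 mm offcut leaves 7539.5 − 38.2 = 7501.3 mm.
Mean rate = 7501.3 mm / 15999 years ≈ 0.469 mm/yr.

0.469 mm/yr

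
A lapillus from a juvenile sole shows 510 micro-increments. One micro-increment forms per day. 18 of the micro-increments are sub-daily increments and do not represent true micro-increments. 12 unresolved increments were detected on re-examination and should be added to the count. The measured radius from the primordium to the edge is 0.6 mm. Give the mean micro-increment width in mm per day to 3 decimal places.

0.001 mm per day

Correcting the raw count gives 510 − 18 + 12 = 504 true micro-increments.
Extension rate ≈ 0.6 / 504 = 0.001 mm per day.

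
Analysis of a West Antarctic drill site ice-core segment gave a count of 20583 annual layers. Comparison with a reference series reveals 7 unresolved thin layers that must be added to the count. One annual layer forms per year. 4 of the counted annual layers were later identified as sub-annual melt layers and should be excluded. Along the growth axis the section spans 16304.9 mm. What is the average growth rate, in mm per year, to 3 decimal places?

0.792 mm per year

After corrections the count is 20583 − 4 + 7 = 20586 annual layers.
Mean rate = 16304.9 mm / 20586 years ≈ 0.792 mm per year.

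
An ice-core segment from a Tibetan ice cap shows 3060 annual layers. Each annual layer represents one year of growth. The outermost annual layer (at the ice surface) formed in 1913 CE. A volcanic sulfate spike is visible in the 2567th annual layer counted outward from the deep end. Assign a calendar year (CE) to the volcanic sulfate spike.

3060 − 2567 = 493 annual layers lie beyond the volcanic sulfate spike toward the ice surface.
The annual layer at the ice surface is 1913 CE, so the volcanic sulfate spike dates to 1913 − 493 = 1420 CE.

1420 CE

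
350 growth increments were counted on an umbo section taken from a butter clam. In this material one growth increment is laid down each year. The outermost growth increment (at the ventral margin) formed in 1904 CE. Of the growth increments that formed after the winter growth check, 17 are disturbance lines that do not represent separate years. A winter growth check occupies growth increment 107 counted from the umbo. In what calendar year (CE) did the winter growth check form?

1678 CE

The winter growth check sits at growth increment 107 from the umbo, so 350 − 107 = 243 growth increments formed after it.
Removing the 17 false growth increments leaves 243 − 17 = 226 true growth increments beyond the winter growth check.
Counting back 226 years from 1904 CE places the winter growth check in 1904 − 226 = 1678 CE.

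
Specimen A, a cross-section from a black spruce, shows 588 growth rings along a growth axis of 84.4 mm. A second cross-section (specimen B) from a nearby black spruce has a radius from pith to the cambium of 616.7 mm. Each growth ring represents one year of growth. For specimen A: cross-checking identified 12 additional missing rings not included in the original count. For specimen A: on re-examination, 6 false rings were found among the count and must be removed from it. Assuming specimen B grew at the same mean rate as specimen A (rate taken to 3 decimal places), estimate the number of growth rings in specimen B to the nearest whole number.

4343 growth rings

Specimen A: true growth ring count = 588 − 6 + 12 = 594.
A: Mean rate = 84.4 mm / 594 years ≈ 0.142 mm/year.
Specimen B: 616.7 mm / 0.142 mm per year = 4342.96 years ≈ 4343 growth rings.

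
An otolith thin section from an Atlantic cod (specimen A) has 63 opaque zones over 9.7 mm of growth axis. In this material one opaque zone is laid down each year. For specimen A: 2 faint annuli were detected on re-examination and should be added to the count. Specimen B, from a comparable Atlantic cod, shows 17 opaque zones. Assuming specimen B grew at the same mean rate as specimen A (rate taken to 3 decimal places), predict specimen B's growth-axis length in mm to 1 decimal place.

Specimen A: after corrections the count is 63 + 2 = 65 opaque zones.
A: Mean rate = 9.7 mm / 65 years ≈ 0.149 mm/yr.
For B, 0.149 mm/year × 17 years = 2.5 mm.

2.5 mm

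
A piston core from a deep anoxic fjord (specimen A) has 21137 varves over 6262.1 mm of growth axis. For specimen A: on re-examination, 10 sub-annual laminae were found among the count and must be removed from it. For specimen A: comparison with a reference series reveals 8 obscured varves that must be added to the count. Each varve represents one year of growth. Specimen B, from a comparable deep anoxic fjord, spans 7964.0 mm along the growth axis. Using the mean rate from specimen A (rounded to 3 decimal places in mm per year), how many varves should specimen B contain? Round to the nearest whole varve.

26905 varves

Specimen A: true varve count = 21137 − 10 + 8 = 21135.
A: 6262.1 mm over 21135 years gives 6262.1 / 21135 ≈ 0.296 mm/year.
For B, 7964.0 / 0.296 = 26905.41 years ≈ 26905 varves.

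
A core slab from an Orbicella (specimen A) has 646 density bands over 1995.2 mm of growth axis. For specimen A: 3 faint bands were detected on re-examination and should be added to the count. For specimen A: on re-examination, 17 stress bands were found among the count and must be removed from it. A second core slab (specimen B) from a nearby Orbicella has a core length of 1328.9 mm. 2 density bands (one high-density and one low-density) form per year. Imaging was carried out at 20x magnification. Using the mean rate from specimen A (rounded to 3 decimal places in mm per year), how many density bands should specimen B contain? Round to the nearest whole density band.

421 density bands

Specimen A: correcting the raw count gives 646 − 17 + 3 = 632 true density bands.
Specimen A: with 2 density bands per year, 632 / 2 = 316 years.
A: Extension rate ≈ 1995.2 / 316 = 6.314 mm/yr.
B spans 1328.9 / 6.314 = 210.47 years; at 2 density bands per year that is 210.47 × 2 ≈ 421 density bands.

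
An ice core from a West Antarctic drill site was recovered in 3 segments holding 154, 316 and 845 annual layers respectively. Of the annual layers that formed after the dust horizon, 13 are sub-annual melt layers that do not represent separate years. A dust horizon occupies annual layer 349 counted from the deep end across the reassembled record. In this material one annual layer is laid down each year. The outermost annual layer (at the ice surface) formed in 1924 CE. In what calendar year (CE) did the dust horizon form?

Total annual layers = 154 + 316 + 845 = 1315.
Between annual layer 349 and the ice surface there are 1315 − 349 = 966 annual layers.
Removing the 13 false annual layers leaves 966 − 13 = 953 true annual layers beyond the dust horizon.
1924 − 953 = 971 CE.

971 CE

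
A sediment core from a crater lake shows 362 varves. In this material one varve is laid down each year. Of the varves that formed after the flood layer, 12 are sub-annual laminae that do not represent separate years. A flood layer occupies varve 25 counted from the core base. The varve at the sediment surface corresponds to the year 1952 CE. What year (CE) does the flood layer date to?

1627 CE

The flood layer sits at varve 25 from the core base, so 362 − 25 = 337 varves formed after it.
Removing the 12 false varves leaves 337 − 12 = 325 true varves beyond the flood layer.
Counting back 325 years from 1952 CE places the flood layer in 1952 − 325 = 1627 CE.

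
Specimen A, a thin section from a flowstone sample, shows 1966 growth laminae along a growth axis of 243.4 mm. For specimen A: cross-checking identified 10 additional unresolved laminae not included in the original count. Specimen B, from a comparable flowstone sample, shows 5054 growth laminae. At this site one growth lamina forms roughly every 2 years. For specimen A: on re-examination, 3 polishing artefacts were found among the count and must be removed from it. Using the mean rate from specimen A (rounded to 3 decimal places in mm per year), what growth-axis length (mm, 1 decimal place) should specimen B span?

Specimen A: true growth lamina count = 1966 − 3 + 10 = 1973.
Specimen A: multiplying by 2 years per growth lamina: 1973 × 2 = 3946 years.
A: Mean rate = 243.4 mm / 3946 years ≈ 0.062 mm per year.
Specimen B: multiplying by 2 years per growth lamina: 5054 × 2 = 10108 years. Length of B = 0.062 × 10108 = 626.7 mm.

626.7 mm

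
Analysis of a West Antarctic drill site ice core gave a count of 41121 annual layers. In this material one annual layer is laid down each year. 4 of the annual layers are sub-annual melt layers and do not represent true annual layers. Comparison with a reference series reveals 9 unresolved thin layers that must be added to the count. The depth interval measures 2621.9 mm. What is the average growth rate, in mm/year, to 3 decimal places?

After corrections the count is 41121 − 4 + 9 = 41126 annual layers.
2621.9 mm over 41126 years gives 2621.9 / 41126 ≈ 0.064 mm/year.

0.064 mm/year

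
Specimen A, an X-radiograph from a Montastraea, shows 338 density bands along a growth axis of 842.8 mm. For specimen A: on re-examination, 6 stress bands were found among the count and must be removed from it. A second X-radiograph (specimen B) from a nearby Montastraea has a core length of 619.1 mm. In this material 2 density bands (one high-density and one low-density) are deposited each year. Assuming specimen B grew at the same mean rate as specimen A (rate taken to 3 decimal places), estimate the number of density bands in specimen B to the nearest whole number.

Specimen A: after corrections the count is 338 − 6 = 332 density bands.
Specimen A: dividing by 2 density bands per year: 332 / 2 = 166 years.
A: 842.8 mm over 166 years gives 842.8 / 166 ≈ 5.077 mm/yr.
Specimen B: 619.1 mm / 5.077 mm per year = 121.94 years; at 2 density bands per year that is 121.94 × 2 ≈ 244 density bands.

244 density bands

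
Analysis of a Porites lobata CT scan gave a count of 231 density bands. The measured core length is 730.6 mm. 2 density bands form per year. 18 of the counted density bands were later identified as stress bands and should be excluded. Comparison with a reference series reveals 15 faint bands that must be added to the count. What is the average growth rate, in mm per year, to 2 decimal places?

6.41 mm per year

True density band count = 231 − 18 + 15 = 228.
With 2 density bands per year, 228 / 2 = 114 years.
Extension rate ≈ 730.6 / 114 = 6.41 mm per year.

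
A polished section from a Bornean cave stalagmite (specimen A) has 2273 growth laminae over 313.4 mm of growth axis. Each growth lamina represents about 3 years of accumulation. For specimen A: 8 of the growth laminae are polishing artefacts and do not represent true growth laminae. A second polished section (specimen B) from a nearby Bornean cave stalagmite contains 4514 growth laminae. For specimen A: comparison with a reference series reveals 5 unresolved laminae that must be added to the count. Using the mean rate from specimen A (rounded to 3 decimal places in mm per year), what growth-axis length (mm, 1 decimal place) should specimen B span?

622.9 mm

Specimen A: after corrections the count is 2273 − 8 + 5 = 2270 growth laminae.
Specimen A: multiplying by 3 years per growth lamina: 2270 × 3 = 6810 years.
A: 313.4 mm over 6810 years gives 313.4 / 6810 ≈ 0.046 mm/yr.
Specimen B: 4514 growth laminae at 3 years each span 4514 × 3 = 13542 years. For B, 0.046 mm/year × 13542 years = 622.9 mm.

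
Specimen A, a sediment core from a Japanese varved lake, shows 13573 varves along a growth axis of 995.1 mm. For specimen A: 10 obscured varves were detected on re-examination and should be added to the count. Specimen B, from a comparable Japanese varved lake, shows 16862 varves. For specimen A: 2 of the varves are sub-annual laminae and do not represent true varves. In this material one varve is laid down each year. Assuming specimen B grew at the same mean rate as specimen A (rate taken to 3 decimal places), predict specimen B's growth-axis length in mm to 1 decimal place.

Specimen A: after corrections the count is 13573 − 2 + 10 = 13581 varves.
A: Extension rate ≈ 995.1 / 13581 = 0.073 mm/yr.
B's length ≈ 0.073 × 16862 = 1230.9 mm.

1230.9 mm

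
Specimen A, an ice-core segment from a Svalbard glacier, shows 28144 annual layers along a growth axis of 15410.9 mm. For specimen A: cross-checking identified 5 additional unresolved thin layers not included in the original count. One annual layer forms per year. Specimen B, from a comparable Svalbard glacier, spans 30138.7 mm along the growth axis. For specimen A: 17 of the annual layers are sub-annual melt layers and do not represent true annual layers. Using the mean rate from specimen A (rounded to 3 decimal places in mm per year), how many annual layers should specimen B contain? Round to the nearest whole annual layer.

Specimen A: after corrections the count is 28144 − 17 + 5 = 28132 annual layers.
A: Extension rate ≈ 15410.9 / 28132 = 0.548 mm/yr.
B spans 30138.7 / 0.548 = 54997.63 years ≈ 54998 annual layers.

54998 annual layers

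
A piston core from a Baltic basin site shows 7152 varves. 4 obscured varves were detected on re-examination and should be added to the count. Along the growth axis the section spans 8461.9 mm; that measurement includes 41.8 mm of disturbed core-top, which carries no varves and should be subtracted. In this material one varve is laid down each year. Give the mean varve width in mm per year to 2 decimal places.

1.18 mm per year

True varve count = 7152 + 4 = 7156.
Net length = 8461.9 − 41.8 = 8420.1 mm.
8420.1 mm over 7156 years gives 8420.1 / 7156 ≈ 1.18 mm per year.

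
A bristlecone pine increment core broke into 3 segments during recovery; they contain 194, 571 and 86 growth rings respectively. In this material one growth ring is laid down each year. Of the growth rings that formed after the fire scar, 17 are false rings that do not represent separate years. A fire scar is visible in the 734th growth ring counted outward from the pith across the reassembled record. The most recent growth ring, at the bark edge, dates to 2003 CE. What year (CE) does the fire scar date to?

1903 CE

Total growth rings = 194 + 571 + 86 = 851.
The fire scar sits at growth ring 734 from the pith, so 851 − 734 = 117 growth rings formed after it.
Excluding 17 false growth rings: 117 − 17 = 100.
Counting back 100 years from 2003 CE places the fire scar in 2003 − 100 = 1903 CE.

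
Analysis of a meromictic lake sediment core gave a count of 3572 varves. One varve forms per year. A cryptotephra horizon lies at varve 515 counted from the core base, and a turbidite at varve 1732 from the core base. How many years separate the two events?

1732 − 515 = 1217 varves lie between the two events.
One varve per year makes the interval 1217 years.

1217 yr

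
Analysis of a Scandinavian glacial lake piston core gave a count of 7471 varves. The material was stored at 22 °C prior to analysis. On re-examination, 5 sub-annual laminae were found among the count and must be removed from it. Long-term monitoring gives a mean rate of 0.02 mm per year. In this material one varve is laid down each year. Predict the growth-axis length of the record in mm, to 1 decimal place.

149.3 mm

After corrections the count is 7471 − 5 = 7466 varves.
Predicted length = 0.02 mm/year × 7466 years = 149.3 mm.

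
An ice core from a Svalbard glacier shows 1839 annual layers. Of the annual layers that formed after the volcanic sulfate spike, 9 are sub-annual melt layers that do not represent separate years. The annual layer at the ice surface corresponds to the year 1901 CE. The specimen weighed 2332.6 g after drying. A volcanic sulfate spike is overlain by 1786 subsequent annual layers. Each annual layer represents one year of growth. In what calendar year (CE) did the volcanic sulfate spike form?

124 CE

1786 annual layers formed after the volcanic sulfate spike.
1786 − 9 false = 1777 true annual layers after the volcanic sulfate spike.
1901 − 1777 = 124 CE.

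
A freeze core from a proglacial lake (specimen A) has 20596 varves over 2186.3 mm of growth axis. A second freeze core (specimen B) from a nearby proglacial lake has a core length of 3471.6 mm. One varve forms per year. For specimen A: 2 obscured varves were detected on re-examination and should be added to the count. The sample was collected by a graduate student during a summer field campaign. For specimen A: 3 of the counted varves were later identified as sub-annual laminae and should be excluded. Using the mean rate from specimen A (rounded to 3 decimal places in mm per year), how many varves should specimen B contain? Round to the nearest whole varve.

32751 varves

Specimen A: correcting the raw count gives 20596 − 3 + 2 = 20595 true varves.
A: Mean rate = 2186.3 mm / 20595 years ≈ 0.106 mm/year.
B spans 3471.6 / 0.106 = 32750.94 years ≈ 32751 varves.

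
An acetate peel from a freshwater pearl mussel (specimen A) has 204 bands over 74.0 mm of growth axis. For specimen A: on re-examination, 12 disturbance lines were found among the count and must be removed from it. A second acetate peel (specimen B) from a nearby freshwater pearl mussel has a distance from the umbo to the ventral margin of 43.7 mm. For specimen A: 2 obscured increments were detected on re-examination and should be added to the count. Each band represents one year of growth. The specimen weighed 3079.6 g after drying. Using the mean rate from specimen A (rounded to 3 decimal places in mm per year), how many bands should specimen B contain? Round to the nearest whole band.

Specimen A: after corrections the count is 204 − 12 + 2 = 194 bands.
A: Extension rate ≈ 74.0 / 194 = 0.381 mm/year.
Specimen B: 43.7 mm / 0.381 mm per year = 114.70 years ≈ 115 bands.

115 bands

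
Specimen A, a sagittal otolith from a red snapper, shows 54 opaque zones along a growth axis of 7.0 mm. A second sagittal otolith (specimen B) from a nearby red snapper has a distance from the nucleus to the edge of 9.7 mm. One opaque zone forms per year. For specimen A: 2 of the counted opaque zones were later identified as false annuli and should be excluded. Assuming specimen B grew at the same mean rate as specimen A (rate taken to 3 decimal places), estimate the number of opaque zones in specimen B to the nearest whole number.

Specimen A: true opaque zone count = 54 − 2 = 52.
A: 7.0 mm over 52 years gives 7.0 / 52 ≈ 0.135 mm per year.
B spans 9.7 / 0.135 = 71.85 years ≈ 72 opaque zones.

72 opaque zones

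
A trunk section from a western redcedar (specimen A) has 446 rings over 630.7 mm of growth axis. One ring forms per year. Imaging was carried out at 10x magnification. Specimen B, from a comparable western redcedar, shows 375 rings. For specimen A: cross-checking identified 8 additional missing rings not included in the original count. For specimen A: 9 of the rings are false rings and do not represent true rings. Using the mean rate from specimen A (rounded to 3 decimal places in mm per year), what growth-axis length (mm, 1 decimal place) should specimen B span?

Specimen A: after corrections the count is 446 − 9 + 8 = 445 rings.
A: 630.7 mm over 445 years gives 630.7 / 445 ≈ 1.417 mm/yr.
B's length ≈ 1.417 × 375 = 531.4 mm.

531.4 mm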